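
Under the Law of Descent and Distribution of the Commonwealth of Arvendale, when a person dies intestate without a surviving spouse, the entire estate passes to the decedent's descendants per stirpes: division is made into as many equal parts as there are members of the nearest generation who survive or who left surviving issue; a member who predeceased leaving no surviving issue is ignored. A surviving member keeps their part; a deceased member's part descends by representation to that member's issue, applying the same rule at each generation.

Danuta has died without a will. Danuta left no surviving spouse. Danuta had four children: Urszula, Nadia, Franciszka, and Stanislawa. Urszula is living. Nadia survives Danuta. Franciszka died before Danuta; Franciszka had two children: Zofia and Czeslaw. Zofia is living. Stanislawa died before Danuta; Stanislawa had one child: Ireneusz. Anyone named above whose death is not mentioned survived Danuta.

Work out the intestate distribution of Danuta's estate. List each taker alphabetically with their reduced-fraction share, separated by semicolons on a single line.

Czeslaw 1/8; Ireneusz 1/4; Nadia 1/4; Urszula 1/4; Zofia 1/8

There is no surviving spouse, so the entire estate passes to Danuta's descendants per stirpes.
The estate is divided into 4 equal shares of 1/4 among Urszula, Nadia, Franciszka, Stanislawa.
Urszula is living and takes 1/4.
Nadia is living and takes 1/4.
Franciszka predeceased; the 1/4 allotted to Franciszka's branch passes to Franciszka's issue by representation.
The 1/4 is divided into 2 equal shares of 1/8 among Zofia, Czeslaw.
Zofia is living and takes 1/8.
Czeslaw is living and takes 1/8.
Stanislawa predeceased; the 1/4 allotted to Stanislawa's branch passes to Stanislawa's issue by representation.
Ireneusz is the sole taker at this level and receives the full 1/4.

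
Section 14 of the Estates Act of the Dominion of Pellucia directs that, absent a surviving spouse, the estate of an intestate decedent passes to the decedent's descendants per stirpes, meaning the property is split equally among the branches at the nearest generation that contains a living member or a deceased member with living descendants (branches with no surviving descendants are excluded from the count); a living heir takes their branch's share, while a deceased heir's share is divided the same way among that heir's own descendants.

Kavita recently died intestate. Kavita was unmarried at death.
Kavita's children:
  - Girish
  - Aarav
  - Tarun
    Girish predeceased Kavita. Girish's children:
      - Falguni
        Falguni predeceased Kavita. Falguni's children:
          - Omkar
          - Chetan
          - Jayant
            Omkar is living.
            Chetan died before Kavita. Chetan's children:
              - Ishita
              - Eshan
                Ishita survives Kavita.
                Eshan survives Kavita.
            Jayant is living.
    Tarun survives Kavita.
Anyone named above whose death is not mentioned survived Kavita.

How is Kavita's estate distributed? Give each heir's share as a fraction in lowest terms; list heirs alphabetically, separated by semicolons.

Aarav 1/3; Eshan 1/18; Ishita 1/18; Jayant 1/9; Omkar 1/9; Tarun 1/3

There is no surviving spouse, so the entire estate passes to Kavita's descendants per stirpes.
The estate is divided into 3 equal shares of 1/3 among Girish, Aarav, Tarun.
Girish predeceased; the 1/3 allotted to Girish's branch passes to Girish's issue by representation.
Falguni's line is the sole branch at this level, so the full 1/3 passes to Falguni's issue by representation.
The 1/3 is divided into 3 equal shares of 1/9 among Omkar, Chetan, Jayant.
Omkar is living and takes 1/9.
Chetan predeceased; the 1/9 allotted to Chetan's branch passes to Chetan's issue by representation.
The 1/9 is divided into 2 equal shares of 1/18 among Ishita, Eshan.
Ishita is living and takes 1/18.
Eshan is living and takes 1/18.
Jayant is living and takes 1/9.
Aarav is living and takes 1/3.
Tarun is living and takes 1/3.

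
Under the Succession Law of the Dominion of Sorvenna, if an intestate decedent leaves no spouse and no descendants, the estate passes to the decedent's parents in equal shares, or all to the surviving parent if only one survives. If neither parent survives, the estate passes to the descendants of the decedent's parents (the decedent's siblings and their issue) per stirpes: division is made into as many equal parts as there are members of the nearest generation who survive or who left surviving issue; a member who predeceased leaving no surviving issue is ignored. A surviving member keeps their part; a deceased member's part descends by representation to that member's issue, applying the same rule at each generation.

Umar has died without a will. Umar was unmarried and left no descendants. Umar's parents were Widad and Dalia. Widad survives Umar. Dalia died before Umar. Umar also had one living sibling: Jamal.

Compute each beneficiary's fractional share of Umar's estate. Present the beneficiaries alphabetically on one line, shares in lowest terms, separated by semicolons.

Widad 1

Only one parent, Widad, survives, so Widad takes the entire estate. The siblings take nothing because a surviving parent has priority.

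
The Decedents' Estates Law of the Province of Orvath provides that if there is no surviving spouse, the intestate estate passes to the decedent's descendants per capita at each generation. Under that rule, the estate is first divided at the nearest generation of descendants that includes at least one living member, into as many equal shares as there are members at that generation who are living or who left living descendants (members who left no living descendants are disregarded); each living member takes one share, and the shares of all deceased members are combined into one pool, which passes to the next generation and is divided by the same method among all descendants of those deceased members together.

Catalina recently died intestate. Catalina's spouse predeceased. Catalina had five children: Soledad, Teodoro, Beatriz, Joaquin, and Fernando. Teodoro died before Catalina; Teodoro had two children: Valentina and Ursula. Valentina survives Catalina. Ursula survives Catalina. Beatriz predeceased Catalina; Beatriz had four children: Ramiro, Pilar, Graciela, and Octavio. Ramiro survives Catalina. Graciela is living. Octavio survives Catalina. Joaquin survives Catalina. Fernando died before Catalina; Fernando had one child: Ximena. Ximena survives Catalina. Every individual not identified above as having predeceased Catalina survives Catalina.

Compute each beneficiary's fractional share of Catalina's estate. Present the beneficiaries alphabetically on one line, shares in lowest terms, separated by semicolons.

There is no surviving spouse, so the entire estate passes to Catalina's descendants per capita at each generation.
At generation 1 (Soledad, Teodoro, Beatriz, Joaquin, Fernando) there are 5 shares of (1)/5 = 1/5 each.
Living: Soledad and Joaquin — each takes 1/5.
Deceased: Teodoro, Beatriz, and Fernando. Their combined 3/5 is pooled and carried to generation 2.
At generation 2 (Valentina, Ursula, Ramiro, Pilar, Graciela, Octavio, Ximena) there are 7 shares of (3/5)/7 = 3/35 each.
Living: Valentina, Ursula, Ramiro, Pilar, Graciela, Octavio, and Ximena — each takes 3/35.

Graciela 3/35; Joaquin 1/5; Octavio 3/35; Pilar 3/35; Ramiro 3/35; Soledad 1/5; Ursula 3/35; Valentina 3/35; Ximena 3/35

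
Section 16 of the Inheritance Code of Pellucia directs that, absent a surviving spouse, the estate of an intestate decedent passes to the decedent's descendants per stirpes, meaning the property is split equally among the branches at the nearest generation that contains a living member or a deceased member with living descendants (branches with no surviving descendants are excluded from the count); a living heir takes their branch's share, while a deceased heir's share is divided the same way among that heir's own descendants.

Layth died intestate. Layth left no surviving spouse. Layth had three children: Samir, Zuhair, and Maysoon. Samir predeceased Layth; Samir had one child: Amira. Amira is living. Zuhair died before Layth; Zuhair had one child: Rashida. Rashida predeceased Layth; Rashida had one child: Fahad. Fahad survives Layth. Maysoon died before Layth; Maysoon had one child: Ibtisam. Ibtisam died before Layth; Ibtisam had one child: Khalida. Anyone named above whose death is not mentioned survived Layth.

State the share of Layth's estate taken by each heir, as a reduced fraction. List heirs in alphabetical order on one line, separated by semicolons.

Amira 1/3; Fahad 1/3; Khalida 1/3

There is no surviving spouse, so the entire estate passes to Layth's descendants per stirpes.
The estate is divided into 3 equal shares of 1/3 among Samir, Zuhair, Maysoon.
Samir predeceased; the 1/3 allotted to Samir's branch passes to Samir's issue by representation.
Amira is the sole taker at this level and receives the full 1/3.
Zuhair predeceased; the 1/3 allotted to Zuhair's branch passes to Zuhair's issue by representation.
Rashida's line is the sole branch at this level, so the full 1/3 passes to Rashida's issue by representation.
Fahad is the sole taker at this level and receives the full 1/3.
Maysoon predeceased; the 1/3 allotted to Maysoon's branch passes to Maysoon's issue by representation.
Ibtisam's line is the sole branch at this level, so the full 1/3 passes to Ibtisam's issue by representation.
Khalida is the sole taker at this level and receives the full 1/3.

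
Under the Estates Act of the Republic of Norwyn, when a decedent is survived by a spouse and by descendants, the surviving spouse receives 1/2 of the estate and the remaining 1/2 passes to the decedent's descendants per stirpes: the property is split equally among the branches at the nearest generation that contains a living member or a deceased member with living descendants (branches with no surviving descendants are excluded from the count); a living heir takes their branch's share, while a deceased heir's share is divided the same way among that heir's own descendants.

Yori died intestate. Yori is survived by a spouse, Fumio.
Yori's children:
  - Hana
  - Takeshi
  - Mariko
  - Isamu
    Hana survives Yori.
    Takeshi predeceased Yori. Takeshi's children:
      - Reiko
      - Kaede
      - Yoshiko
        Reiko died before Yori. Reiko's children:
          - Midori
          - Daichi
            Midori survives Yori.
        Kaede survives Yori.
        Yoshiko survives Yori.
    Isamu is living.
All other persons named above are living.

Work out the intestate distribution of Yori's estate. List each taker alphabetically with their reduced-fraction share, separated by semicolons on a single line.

Daichi 1/48; Fumio 1/2; Hana 1/8; Isamu 1/8; Kaede 1/24; Mariko 1/8; Midori 1/48; Yoshiko 1/24

Fumio, as surviving spouse, takes 1/2.
The remaining 1/2 passes to Yori's descendants per stirpes.
The 1/2 is divided into 4 equal shares of 1/8 among Hana, Takeshi, Mariko, Isamu.
Hana is living and takes 1/8.
Takeshi predeceased; the 1/8 allotted to Takeshi's branch passes to Takeshi's issue by representation.
The 1/8 is divided into 3 equal shares of 1/24 among Reiko, Kaede, Yoshiko.
Reiko predeceased; the 1/24 allotted to Reiko's branch passes to Reiko's issue by representation.
The 1/24 is divided into 2 equal shares of 1/48 among Midori, Daichi.
Midori is living and takes 1/48.
Daichi is living and takes 1/48.
Kaede is living and takes 1/24.
Yoshiko is living and takes 1/24.
Mariko is living and takes 1/8.
Isamu is living and takes 1/8.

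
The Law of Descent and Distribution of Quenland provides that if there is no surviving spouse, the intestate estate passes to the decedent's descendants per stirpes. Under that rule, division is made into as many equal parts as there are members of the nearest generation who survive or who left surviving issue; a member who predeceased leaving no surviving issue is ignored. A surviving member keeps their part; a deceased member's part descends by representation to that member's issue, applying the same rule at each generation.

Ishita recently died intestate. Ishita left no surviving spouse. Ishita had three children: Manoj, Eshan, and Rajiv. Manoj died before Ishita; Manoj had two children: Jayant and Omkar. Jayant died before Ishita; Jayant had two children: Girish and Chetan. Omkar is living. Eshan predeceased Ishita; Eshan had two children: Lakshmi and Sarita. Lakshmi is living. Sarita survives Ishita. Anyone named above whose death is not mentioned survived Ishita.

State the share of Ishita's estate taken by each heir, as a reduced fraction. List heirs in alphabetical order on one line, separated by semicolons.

There is no surviving spouse, so the entire estate passes to Ishita's descendants per stirpes.
The estate is divided into 3 equal shares of 1/3 among Manoj, Eshan, Rajiv.
Manoj predeceased; the 1/3 allotted to Manoj's branch passes to Manoj's issue by representation.
The 1/3 is divided into 2 equal shares of 1/6 among Jayant, Omkar.
Jayant predeceased; the 1/6 allotted to Jayant's branch passes to Jayant's issue by representation.
The 1/6 is divided into 2 equal shares of 1/12 among Girish, Chetan.
Girish is living and takes 1/12.
Chetan is living and takes 1/12.
Omkar is living and takes 1/6.
Eshan predeceased; the 1/3 allotted to Eshan's branch passes to Eshan's issue by representation.
The 1/3 is divided into 2 equal shares of 1/6 among Lakshmi, Sarita.
Lakshmi is living and takes 1/6.
Sarita is living and takes 1/6.
Rajiv is living and takes 1/3.

Chetan 1/12; Girish 1/12; Lakshmi 1/6; Omkar 1/6; Rajiv 1/3; Sarita 1/6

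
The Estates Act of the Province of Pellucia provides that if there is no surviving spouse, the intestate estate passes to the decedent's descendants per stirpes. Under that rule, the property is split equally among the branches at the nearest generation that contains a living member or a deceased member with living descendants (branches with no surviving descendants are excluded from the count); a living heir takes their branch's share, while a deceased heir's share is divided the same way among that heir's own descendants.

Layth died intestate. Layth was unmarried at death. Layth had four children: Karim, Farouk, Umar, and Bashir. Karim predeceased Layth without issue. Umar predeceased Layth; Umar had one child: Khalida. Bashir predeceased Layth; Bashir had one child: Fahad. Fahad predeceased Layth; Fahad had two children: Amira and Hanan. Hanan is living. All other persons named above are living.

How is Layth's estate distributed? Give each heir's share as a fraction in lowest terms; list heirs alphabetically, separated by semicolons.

Amira 1/6; Farouk 1/3; Hanan 1/6; Khalida 1/3

There is no surviving spouse, so the entire estate passes to Layth's descendants per stirpes.
Karim left no surviving issue, so that branch lapses and is disregarded.
The estate is divided into 3 equal shares of 1/3 among Farouk, Umar, Bashir.
Farouk is living and takes 1/3.
Umar predeceased; the 1/3 allotted to Umar's branch passes to Umar's issue by representation.
Khalida is the sole taker at this level and receives the full 1/3.
Bashir predeceased; the 1/3 allotted to Bashir's branch passes to Bashir's issue by representation.
Fahad's line is the sole branch at this level, so the full 1/3 passes to Fahad's issue by representation.
The 1/3 is divided into 2 equal shares of 1/6 among Amira, Hanan.
Amira is living and takes 1/6.
Hanan is living and takes 1/6.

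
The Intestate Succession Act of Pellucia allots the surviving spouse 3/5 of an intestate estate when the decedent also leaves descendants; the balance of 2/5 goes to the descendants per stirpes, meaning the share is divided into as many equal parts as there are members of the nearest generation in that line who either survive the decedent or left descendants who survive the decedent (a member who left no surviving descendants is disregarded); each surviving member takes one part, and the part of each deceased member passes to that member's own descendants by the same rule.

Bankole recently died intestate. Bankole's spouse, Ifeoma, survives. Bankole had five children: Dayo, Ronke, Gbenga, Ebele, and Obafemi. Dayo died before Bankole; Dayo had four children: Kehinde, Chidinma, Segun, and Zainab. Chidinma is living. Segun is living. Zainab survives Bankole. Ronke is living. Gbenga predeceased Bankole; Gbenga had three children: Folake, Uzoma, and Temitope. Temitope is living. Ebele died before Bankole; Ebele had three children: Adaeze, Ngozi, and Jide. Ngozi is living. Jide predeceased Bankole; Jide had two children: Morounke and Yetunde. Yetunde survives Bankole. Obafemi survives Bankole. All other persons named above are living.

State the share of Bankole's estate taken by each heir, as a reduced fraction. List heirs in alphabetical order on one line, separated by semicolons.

Adaeze 2/75; Chidinma 1/50; Folake 2/75; Ifeoma 3/5; Kehinde 1/50; Morounke 1/75; Ngozi 2/75; Obafemi 2/25; Ronke 2/25; Segun 1/50; Temitope 2/75; Uzoma 2/75; Yetunde 1/75; Zainab 1/50

Ifeoma, as surviving spouse, takes 3/5.
The remaining 2/5 passes to Bankole's descendants per stirpes.
The 2/5 is divided into 5 equal shares of 2/25 among Dayo, Ronke, Gbenga, Ebele, Obafemi.
Dayo predeceased; the 2/25 allotted to Dayo's branch passes to Dayo's issue by representation.
The 2/25 is divided into 4 equal shares of 1/50 among Kehinde, Chidinma, Segun, Zainab.
Kehinde is living and takes 1/50.
Chidinma is living and takes 1/50.
Segun is living and takes 1/50.
Zainab is living and takes 1/50.
Ronke is living and takes 2/25.
Gbenga predeceased; the 2/25 allotted to Gbenga's branch passes to Gbenga's issue by representation.
The 2/25 is divided into 3 equal shares of 2/75 among Folake, Uzoma, Temitope.
Folake is living and takes 2/75.
Uzoma is living and takes 2/75.
Temitope is living and takes 2/75.
Ebele predeceased; the 2/25 allotted to Ebele's branch passes to Ebele's issue by representation.
The 2/25 is divided into 3 equal shares of 2/75 among Adaeze, Ngozi, Jide.
Adaeze is living and takes 2/75.
Ngozi is living and takes 2/75.
Jide predeceased; the 2/75 allotted to Jide's branch passes to Jide's issue by representation.
The 2/75 is divided into 2 equal shares of 1/75 among Morounke, Yetunde.
Morounke is living and takes 1/75.
Yetunde is living and takes 1/75.
Obafemi is living and takes 2/25.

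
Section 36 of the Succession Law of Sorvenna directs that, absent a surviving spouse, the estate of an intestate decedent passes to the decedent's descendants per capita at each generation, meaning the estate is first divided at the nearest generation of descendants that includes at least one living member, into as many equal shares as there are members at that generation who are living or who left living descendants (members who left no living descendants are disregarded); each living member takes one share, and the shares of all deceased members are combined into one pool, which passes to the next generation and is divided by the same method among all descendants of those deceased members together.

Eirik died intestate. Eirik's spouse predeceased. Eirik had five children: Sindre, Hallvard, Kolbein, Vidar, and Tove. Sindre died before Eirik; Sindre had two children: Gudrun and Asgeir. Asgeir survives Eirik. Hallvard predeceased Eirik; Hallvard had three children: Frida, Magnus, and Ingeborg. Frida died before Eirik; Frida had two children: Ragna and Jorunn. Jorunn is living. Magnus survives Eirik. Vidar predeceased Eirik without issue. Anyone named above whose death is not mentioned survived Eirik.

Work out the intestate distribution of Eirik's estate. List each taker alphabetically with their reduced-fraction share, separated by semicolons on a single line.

There is no surviving spouse, so the entire estate passes to Eirik's descendants per capita at each generation.
At generation 1 (Sindre, Hallvard, Kolbein, Tove) there are 4 shares of (1)/4 = 1/4 each.
Living: Kolbein and Tove — each takes 1/4.
Deceased: Sindre and Hallvard. Their combined 1/2 is pooled and carried to generation 2.
At generation 2 (Gudrun, Asgeir, Frida, Magnus, Ingeborg) there are 5 shares of (1/2)/5 = 1/10 each.
Living: Gudrun, Asgeir, Magnus, and Ingeborg — each takes 1/10.
Deceased: Frida. That 1/10 share is carried to generation 3.
At generation 3 (Ragna, Jorunn) there are 2 shares of (1/10)/2 = 1/20 each.
Living: Ragna and Jorunn — each takes 1/20.

Asgeir 1/10; Gudrun 1/10; Ingeborg 1/10; Jorunn 1/20; Kolbein 1/4; Magnus 1/10; Ragna 1/20; Tove 1/4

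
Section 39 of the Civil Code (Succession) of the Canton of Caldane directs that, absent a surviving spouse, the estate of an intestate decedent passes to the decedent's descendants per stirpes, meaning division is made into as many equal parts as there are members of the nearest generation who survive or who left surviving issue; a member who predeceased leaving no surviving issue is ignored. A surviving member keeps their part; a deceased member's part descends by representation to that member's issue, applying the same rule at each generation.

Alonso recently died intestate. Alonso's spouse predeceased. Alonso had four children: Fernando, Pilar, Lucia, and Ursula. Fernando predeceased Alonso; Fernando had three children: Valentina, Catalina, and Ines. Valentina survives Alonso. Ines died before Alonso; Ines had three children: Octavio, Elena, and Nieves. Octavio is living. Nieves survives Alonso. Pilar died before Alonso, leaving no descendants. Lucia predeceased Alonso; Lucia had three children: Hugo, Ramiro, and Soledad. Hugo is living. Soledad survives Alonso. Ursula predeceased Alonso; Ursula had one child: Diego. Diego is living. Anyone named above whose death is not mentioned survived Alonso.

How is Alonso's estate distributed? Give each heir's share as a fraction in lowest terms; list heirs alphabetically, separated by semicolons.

There is no surviving spouse, so the entire estate passes to Alonso's descendants per stirpes.
Pilar left no surviving issue, so that branch lapses and is disregarded.
The estate is divided into 3 equal shares of 1/3 among Fernando, Lucia, Ursula.
Fernando predeceased; the 1/3 allotted to Fernando's branch passes to Fernando's issue by representation.
The 1/3 is divided into 3 equal shares of 1/9 among Valentina, Catalina, Ines.
Valentina is living and takes 1/9.
Catalina is living and takes 1/9.
Ines predeceased; the 1/9 allotted to Ines's branch passes to Ines's issue by representation.
The 1/9 is divided into 3 equal shares of 1/27 among Octavio, Elena, Nieves.
Octavio is living and takes 1/27.
Elena is living and takes 1/27.
Nieves is living and takes 1/27.
Lucia predeceased; the 1/3 allotted to Lucia's branch passes to Lucia's issue by representation.
The 1/3 is divided into 3 equal shares of 1/9 among Hugo, Ramiro, Soledad.
Hugo is living and takes 1/9.
Ramiro is living and takes 1/9.
Soledad is living and takes 1/9.
Ursula predeceased; the 1/3 allotted to Ursula's branch passes to Ursula's issue by representation.
Diego is the sole taker at this level and receives the full 1/3.

Catalina 1/9; Diego 1/3; Elena 1/27; Hugo 1/9; Nieves 1/27; Octavio 1/27; Ramiro 1/9; Soledad 1/9; Valentina 1/9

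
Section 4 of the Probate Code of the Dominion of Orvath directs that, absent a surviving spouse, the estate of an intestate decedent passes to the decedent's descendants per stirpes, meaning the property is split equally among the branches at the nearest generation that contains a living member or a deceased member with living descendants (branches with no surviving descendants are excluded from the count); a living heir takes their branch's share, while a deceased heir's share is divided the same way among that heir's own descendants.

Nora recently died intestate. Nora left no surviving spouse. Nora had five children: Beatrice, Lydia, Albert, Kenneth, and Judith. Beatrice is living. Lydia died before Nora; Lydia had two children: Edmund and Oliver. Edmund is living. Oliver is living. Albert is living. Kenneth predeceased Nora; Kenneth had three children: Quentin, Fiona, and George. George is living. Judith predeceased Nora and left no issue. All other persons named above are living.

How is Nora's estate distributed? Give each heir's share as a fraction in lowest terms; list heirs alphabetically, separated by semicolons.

Albert 1/4; Beatrice 1/4; Edmund 1/8; Fiona 1/12; George 1/12; Oliver 1/8; Quentin 1/12

There is no surviving spouse, so the entire estate passes to Nora's descendants per stirpes.
Judith left no surviving issue, so that branch lapses and is disregarded.
The estate is divided into 4 equal shares of 1/4 among Beatrice, Lydia, Albert, Kenneth.
Beatrice is living and takes 1/4.
Lydia predeceased; the 1/4 allotted to Lydia's branch passes to Lydia's issue by representation.
The 1/4 is divided into 2 equal shares of 1/8 among Edmund, Oliver.
Edmund is living and takes 1/8.
Oliver is living and takes 1/8.
Albert is living and takes 1/4.
Kenneth predeceased; the 1/4 allotted to Kenneth's branch passes to Kenneth's issue by representation.
The 1/4 is divided into 3 equal shares of 1/12 among Quentin, Fiona, George.
Quentin is living and takes 1/12.
Fiona is living and takes 1/12.
George is living and takes 1/12.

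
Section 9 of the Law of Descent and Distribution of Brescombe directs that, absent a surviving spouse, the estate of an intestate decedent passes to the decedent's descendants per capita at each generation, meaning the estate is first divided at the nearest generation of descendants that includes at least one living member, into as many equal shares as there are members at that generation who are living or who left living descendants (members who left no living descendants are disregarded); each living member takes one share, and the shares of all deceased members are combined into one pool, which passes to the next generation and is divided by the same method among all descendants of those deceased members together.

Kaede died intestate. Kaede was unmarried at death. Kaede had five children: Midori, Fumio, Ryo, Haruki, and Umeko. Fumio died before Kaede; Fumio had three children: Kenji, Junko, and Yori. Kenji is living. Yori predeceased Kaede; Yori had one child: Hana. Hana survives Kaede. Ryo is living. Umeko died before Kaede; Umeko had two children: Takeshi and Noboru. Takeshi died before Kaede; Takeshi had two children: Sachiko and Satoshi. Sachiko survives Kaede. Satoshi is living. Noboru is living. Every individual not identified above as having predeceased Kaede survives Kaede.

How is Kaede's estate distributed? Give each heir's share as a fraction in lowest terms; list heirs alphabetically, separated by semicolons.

There is no surviving spouse, so the entire estate passes to Kaede's descendants per capita at each generation.
At generation 1 (Midori, Fumio, Ryo, Haruki, Umeko) there are 5 shares of (1)/5 = 1/5 each.
Living: Midori, Ryo, and Haruki — each takes 1/5.
Deceased: Fumio and Umeko. Their combined 2/5 is pooled and carried to generation 2.
At generation 2 (Kenji, Junko, Yori, Takeshi, Noboru) there are 5 shares of (2/5)/5 = 2/25 each.
Living: Kenji, Junko, and Noboru — each takes 2/25.
Deceased: Yori and Takeshi. Their combined 4/25 is pooled and carried to generation 3.
At generation 3 (Hana, Sachiko, Satoshi) there are 3 shares of (4/25)/3 = 4/75 each.
Living: Hana, Sachiko, and Satoshi — each takes 4/75.

Hana 4/75; Haruki 1/5; Junko 2/25; Kenji 2/25; Midori 1/5; Noboru 2/25; Ryo 1/5; Sachiko 4/75; Satoshi 4/75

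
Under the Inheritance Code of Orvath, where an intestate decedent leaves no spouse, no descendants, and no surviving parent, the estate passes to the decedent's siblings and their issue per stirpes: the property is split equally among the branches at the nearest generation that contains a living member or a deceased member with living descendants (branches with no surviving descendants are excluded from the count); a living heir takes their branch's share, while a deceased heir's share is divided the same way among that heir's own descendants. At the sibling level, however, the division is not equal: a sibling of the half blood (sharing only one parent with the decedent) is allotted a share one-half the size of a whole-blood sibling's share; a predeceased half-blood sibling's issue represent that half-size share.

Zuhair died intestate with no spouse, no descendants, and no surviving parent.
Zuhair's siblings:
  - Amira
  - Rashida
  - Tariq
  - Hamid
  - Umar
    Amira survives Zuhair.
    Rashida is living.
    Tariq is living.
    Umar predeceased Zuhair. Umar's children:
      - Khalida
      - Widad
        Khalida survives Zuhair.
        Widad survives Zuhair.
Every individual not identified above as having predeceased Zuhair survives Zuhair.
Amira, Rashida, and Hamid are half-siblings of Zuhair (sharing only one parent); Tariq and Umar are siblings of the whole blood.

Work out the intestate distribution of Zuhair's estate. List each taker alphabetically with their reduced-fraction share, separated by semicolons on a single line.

No spouse, descendants, or parent survives, so the estate passes to Zuhair's siblings per stirpes.
Half-blood siblings count for one-half the weight of whole-blood siblings at the initial division.
Dividing 1 in proportion to weights (total weight 7/2): Amira (weight 1/2) → 1/7; Rashida (weight 1/2) → 1/7; Tariq (weight 1) → 2/7; Hamid (weight 1/2) → 1/7; Umar (weight 1) → 2/7.
Amira is living and takes 1/7.
Rashida is living and takes 1/7.
Tariq is living and takes 2/7.
Hamid is living and takes 1/7.
Umar predeceased; the 2/7 allotted to Umar's branch passes to Umar's issue by representation.
The 2/7 is divided into 2 equal shares of 1/7 among Khalida, Widad.
Khalida is living and takes 1/7.
Widad is living and takes 1/7.

Amira 1/7; Hamid 1/7; Khalida 1/7; Rashida 1/7; Tariq 2/7; Widad 1/7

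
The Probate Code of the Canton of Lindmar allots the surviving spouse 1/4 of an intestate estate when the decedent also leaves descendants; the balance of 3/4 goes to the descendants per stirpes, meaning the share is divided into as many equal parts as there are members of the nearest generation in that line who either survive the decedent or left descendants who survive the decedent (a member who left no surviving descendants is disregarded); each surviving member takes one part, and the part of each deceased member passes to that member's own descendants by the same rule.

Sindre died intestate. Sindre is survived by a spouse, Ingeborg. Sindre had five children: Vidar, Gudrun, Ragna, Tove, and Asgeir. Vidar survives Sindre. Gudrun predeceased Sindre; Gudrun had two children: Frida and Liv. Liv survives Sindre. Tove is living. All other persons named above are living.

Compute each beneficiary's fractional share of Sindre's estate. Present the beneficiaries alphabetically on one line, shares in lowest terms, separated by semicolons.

Asgeir 3/20; Frida 3/40; Ingeborg 1/4; Liv 3/40; Ragna 3/20; Tove 3/20; Vidar 3/20

Ingeborg, as surviving spouse, takes 1/4.
The remaining 3/4 passes to Sindre's descendants per stirpes.
The 3/4 is divided into 5 equal shares of 3/20 among Vidar, Gudrun, Ragna, Tove, Asgeir.
Vidar is living and takes 3/20.
Gudrun predeceased; the 3/20 allotted to Gudrun's branch passes to Gudrun's issue by representation.
The 3/20 is divided into 2 equal shares of 3/40 among Frida, Liv.
Frida is living and takes 3/40.
Liv is living and takes 3/40.
Ragna is living and takes 3/20.
Tove is living and takes 3/20.
Asgeir is living and takes 3/20.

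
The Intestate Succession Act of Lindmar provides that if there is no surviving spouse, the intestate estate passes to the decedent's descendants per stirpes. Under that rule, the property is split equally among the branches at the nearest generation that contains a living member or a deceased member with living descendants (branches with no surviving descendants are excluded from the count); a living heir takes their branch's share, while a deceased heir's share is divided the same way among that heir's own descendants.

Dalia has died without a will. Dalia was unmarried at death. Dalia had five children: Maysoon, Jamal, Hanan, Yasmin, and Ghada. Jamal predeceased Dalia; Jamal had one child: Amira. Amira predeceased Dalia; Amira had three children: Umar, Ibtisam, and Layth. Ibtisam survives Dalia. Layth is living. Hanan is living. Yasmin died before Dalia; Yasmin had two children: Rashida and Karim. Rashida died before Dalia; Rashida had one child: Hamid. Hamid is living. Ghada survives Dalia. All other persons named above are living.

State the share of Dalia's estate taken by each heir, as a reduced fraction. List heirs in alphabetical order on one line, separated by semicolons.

There is no surviving spouse, so the entire estate passes to Dalia's descendants per stirpes.
The estate is divided into 5 equal shares of 1/5 among Maysoon, Jamal, Hanan, Yasmin, Ghada.
Maysoon is living and takes 1/5.
Jamal predeceased; the 1/5 allotted to Jamal's branch passes to Jamal's issue by representation.
Amira's line is the sole branch at this level, so the full 1/5 passes to Amira's issue by representation.
The 1/5 is divided into 3 equal shares of 1/15 among Umar, Ibtisam, Layth.
Umar is living and takes 1/15.
Ibtisam is living and takes 1/15.
Layth is living and takes 1/15.
Hanan is living and takes 1/5.
Yasmin predeceased; the 1/5 allotted to Yasmin's branch passes to Yasmin's issue by representation.
The 1/5 is divided into 2 equal shares of 1/10 among Rashida, Karim.
Rashida predeceased; the 1/10 allotted to Rashida's branch passes to Rashida's issue by representation.
Hamid is the sole taker at this level and receives the full 1/10.
Karim is living and takes 1/10.
Ghada is living and takes 1/5.

Ghada 1/5; Hamid 1/10; Hanan 1/5; Ibtisam 1/15; Karim 1/10; Layth 1/15; Maysoon 1/5; Umar 1/15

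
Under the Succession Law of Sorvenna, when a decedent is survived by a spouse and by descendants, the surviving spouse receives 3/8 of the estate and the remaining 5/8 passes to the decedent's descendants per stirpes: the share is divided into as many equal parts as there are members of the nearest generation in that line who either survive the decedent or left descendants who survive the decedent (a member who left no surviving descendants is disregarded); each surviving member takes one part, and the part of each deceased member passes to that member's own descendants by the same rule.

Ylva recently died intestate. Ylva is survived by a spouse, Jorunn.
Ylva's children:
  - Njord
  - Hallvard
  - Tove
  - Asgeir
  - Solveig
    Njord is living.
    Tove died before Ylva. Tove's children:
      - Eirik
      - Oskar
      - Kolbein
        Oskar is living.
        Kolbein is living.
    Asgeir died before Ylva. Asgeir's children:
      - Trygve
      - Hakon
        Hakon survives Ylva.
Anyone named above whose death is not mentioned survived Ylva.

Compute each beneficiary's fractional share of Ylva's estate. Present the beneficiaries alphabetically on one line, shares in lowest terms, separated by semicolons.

Eirik 1/24; Hakon 1/16; Hallvard 1/8; Jorunn 3/8; Kolbein 1/24; Njord 1/8; Oskar 1/24; Solveig 1/8; Trygve 1/16

Jorunn, as surviving spouse, takes 3/8.
The remaining 5/8 passes to Ylva's descendants per stirpes.
The 5/8 is divided into 5 equal shares of 1/8 among Njord, Hallvard, Tove, Asgeir, Solveig.
Njord is living and takes 1/8.
Hallvard is living and takes 1/8.
Tove predeceased; the 1/8 allotted to Tove's branch passes to Tove's issue by representation.
The 1/8 is divided into 3 equal shares of 1/24 among Eirik, Oskar, Kolbein.
Eirik is living and takes 1/24.
Oskar is living and takes 1/24.
Kolbein is living and takes 1/24.
Asgeir predeceased; the 1/8 allotted to Asgeir's branch passes to Asgeir's issue by representation.
The 1/8 is divided into 2 equal shares of 1/16 among Trygve, Hakon.
Trygve is living and takes 1/16.
Hakon is living and takes 1/16.
Solveig is living and takes 1/8.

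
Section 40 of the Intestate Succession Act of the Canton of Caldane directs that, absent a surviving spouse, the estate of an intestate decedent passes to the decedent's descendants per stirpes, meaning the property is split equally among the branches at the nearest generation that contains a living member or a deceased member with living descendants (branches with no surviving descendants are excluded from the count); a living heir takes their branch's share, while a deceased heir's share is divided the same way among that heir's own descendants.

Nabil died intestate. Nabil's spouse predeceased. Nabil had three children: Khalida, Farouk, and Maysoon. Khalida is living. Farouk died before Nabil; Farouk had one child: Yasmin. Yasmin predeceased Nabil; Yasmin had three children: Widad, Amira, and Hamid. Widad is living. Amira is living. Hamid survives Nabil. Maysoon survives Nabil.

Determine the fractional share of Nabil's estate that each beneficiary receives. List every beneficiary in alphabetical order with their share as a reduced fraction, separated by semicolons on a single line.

Amira 1/9; Hamid 1/9; Khalida 1/3; Maysoon 1/3; Widad 1/9

There is no surviving spouse, so the entire estate passes to Nabil's descendants per stirpes.
The estate is divided into 3 equal shares of 1/3 among Khalida, Farouk, Maysoon.
Khalida is living and takes 1/3.
Farouk predeceased; the 1/3 allotted to Farouk's branch passes to Farouk's issue by representation.
Yasmin's line is the sole branch at this level, so the full 1/3 passes to Yasmin's issue by representation.
The 1/3 is divided into 3 equal shares of 1/9 among Widad, Amira, Hamid.
Widad is living and takes 1/9.
Amira is living and takes 1/9.
Hamid is living and takes 1/9.
Maysoon is living and takes 1/3.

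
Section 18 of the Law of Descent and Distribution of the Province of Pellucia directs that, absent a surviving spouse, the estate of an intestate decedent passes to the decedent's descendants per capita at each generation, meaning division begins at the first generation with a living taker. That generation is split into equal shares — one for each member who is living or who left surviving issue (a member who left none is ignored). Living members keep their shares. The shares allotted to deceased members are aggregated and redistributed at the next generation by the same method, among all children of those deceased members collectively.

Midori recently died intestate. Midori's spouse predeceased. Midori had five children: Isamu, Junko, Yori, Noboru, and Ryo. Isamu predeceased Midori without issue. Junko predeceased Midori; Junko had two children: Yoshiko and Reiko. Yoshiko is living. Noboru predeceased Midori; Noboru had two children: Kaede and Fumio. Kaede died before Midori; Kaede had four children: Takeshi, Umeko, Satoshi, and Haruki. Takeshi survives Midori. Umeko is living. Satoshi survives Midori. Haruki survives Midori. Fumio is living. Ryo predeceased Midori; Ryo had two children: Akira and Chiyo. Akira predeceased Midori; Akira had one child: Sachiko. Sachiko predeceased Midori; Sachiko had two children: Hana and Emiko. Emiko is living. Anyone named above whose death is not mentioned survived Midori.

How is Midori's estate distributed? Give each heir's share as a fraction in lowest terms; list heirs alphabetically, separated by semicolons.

There is no surviving spouse, so the entire estate passes to Midori's descendants per capita at each generation.
At generation 1 (Junko, Yori, Noboru, Ryo) there are 4 shares of (1)/4 = 1/4 each.
Living: Yori — each takes 1/4.
Deceased: Junko, Noboru, and Ryo. Their combined 3/4 is pooled and carried to generation 2.
At generation 2 (Yoshiko, Reiko, Kaede, Fumio, Akira, Chiyo) there are 6 shares of (3/4)/6 = 1/8 each.
Living: Yoshiko, Reiko, Fumio, and Chiyo — each takes 1/8.
Deceased: Kaede and Akira. Their combined 1/4 is pooled and carried to generation 3.
At generation 3 (Takeshi, Umeko, Satoshi, Haruki, Sachiko) there are 5 shares of (1/4)/5 = 1/20 each.
Living: Takeshi, Umeko, Satoshi, and Haruki — each takes 1/20.
Deceased: Sachiko. That 1/20 share is carried to generation 4.
At generation 4 (Hana, Emiko) there are 2 shares of (1/20)/2 = 1/40 each.
Living: Hana and Emiko — each takes 1/40.

Chiyo 1/8; Emiko 1/40; Fumio 1/8; Hana 1/40; Haruki 1/20; Reiko 1/8; Satoshi 1/20; Takeshi 1/20; Umeko 1/20; Yori 1/4; Yoshiko 1/8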